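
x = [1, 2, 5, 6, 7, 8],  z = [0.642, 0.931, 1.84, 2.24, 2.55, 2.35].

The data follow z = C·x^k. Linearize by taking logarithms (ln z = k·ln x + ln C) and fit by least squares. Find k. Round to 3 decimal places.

Taking logs, ln z = k·ln x + ln C, so regress ln z on ln x.
Σln x = 8.1197, Σ(ln x)² = 14.3918, Σln z = 2.6921, Σln x·ln z = 5.9751.
Equations: 14.3918·k + 8.1197·ln C = 5.9751;  8.1197·k + 6·ln C = 2.6921.
Δ = 14.3918·6 − (8.1197)² = 20.4213; k = (5.9751·6 − 8.1197·2.6921)/20.4213 = 0.68515, ln C = (14.3918·2.6921 − 8.1197·5.9751)/20.4213 = -0.47852.

k = 0.685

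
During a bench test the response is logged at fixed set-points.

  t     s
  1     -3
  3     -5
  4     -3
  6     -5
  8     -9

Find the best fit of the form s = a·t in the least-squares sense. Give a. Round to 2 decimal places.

Entries of MᵀM: Σt·t = 126.
Right-hand side: Σt·s = -132.
a = (-132)/126 = -1.04762.

a = -1.05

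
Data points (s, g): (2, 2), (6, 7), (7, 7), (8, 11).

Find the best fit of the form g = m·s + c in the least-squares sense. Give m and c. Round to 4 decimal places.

Forming AᵀA = [[153, 23]; [23, 4]] and Aᵀg = [183, 27]ᵀ gives AᵀA·[m, c]ᵀ = Aᵀg.
Determinant 153·4 − 23² = 83.
m = (183·4 − 23·27)/83 = 111/83; c = (153·27 − 23·183)/83 = -78/83.

m = 1.3373, c = -0.9398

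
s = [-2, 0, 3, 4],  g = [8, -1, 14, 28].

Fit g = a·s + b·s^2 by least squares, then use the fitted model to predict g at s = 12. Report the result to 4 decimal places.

The normal system AᵀA·[a, b]ᵀ = Aᵀg is [[29, 83]; [83, 353]]·[a, b]ᵀ = [138, 606]ᵀ.
Eliminating b: 353·(row 1) − 83·(row 2) gives 3348·a = 353·138 − 83·606 = -1584, so a = -44/93.
Then b = (606 − 83·(-44/93))/353 = 170/93.
At s = 12: ĝ = (-44/93)·(12) + (170/93)·(144) = 7984/31.

ĝ = 257.5484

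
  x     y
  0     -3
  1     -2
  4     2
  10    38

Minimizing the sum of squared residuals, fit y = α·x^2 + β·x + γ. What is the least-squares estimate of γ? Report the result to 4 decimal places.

γ = -2.5039

The normal equations are: 10257·α + 1065·β + 117·γ = 3830;  1065·α + 117·β + 15·γ = 386;  117·α + 15·β + 4·γ = 35.
Solving the 3×3 system (Gaussian elimination) gives α = 7295/15348, β = -10841/15348, γ = -6405/2558.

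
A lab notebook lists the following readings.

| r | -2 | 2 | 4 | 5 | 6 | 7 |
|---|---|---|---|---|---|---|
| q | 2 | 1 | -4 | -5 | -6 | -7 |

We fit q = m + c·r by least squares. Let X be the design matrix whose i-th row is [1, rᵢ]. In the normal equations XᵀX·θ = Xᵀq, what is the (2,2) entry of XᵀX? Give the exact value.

134

Row 2 ↔ basis r, column 2 ↔ basis r, so (XᵀX)_{2,2} = Σᵢ (r)·(r) = (-2)·(-2) + (2)·(2) + (4)·(4) + (5)·(5) + (6)·(6) + (7)·(7) = 134.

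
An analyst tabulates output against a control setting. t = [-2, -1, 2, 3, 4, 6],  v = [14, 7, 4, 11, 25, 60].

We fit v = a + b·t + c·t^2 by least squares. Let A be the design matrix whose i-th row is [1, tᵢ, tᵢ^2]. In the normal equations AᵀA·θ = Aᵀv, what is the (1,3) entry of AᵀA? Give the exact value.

Row 1 ↔ basis 1, column 3 ↔ basis t^2, so (AᵀA)_{1,3} = Σᵢ t^2 = (1)·(4) + (1)·(1) + (1)·(4) + (1)·(9) + (1)·(16) + (1)·(36) = 70.

70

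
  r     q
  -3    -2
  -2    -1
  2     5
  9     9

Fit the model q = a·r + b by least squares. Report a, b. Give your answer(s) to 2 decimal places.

Normal-equation sums: Σr·r = 98, Σr = 6, Σ1 = 4.
Moment sums: Σr·q = 99, Σq = 11.
XᵀX·[a, b]ᵀ = Xᵀq becomes [[98, 6]; [6, 4]]·[a, b]ᵀ = [99, 11]ᵀ.
det = 98·4 − 6² = 356.
a = (99·4 − 6·11)/356 = 165/178; b = (98·11 − 6·99)/356 = 121/89.

a = 0.93, b = 1.36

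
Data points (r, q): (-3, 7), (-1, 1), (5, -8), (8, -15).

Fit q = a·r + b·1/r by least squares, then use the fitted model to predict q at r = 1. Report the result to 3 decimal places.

q̂ = -1.318

Compute the Gram sums: Σr·r = 99, Σr·1/r = 4, Σ1/r·1/r = 16801/14400.
For Xᵀq: Σr·q = -182, Σ1/r·q = -817/120.
Normal equations: [[99, 4]; [4, 16801/14400]]·[a, b]ᵀ = [-182, -817/120]ᵀ.
Eliminating b: (16801/14400)·(row 1) − 4·(row 2) gives (159211/1600)·a = (16801/14400)·(-182) − 4·(-817/120) = -1332811/7200, so a = -2665622/1432899.
Then b = ((-817/120) − 4·(-2665622/1432899))/(16801/14400) = 86360/159211.
At r = 1: q̂ = (-2665622/1432899)·(1) + (86360/159211)·(1) = -1888382/1432899.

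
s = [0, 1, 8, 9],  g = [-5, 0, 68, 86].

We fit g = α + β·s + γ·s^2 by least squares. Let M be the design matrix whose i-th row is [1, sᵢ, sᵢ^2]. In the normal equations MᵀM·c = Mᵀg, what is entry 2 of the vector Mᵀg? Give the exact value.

Entry 2 ↔ basis s, so (Mᵀg)_{2} = Σᵢ (s)·gᵢ = (0)·(-5) + (1)·(0) + (8)·(68) + (9)·(86) = 1318.

1318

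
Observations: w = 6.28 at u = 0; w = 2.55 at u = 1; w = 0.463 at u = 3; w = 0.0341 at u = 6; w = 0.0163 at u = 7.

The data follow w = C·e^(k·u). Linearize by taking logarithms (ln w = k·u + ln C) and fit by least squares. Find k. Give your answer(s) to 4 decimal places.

k = -0.8546

With ln wᵢ as the transformed response and uᵢ as the regressor:
Σu = 17.0000, Σ(u)² = 95.0000, Σln w = -5.4916, Σu·ln w = -50.4609.
Normal system: [[95.0000, 17.0000]; [17.0000, 5]]·[k, ln C]ᵀ = [-50.4609, -5.4916]ᵀ.
Slope k = (n·Σu·ln w − Σu·Σln w)/(n·Σ(u)² − (Σu)²) = (5·-50.4609 − 17.0000·-5.4916)/186.0000 = -0.85455; ln C = (Σln w − k·Σu)/n = 1.80716.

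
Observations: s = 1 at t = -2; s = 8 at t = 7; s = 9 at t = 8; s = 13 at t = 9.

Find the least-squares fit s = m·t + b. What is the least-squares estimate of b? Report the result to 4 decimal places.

Entries of XᵀX: Σt·t = 198, Σt = 22, Σ1 = 4.
Right-hand side: Σt·s = 243, Σs = 31.
So XᵀX·[m, b]ᵀ = Xᵀs: [[198, 22]; [22, 4]]·[m, b]ᵀ = [243, 31]ᵀ.
Δ = 198·4 − 22² = 308.
m = (243·4 − 22·31)/308 = 145/154; b = (198·31 − 22·243)/308 = 18/7.

b = 2.5714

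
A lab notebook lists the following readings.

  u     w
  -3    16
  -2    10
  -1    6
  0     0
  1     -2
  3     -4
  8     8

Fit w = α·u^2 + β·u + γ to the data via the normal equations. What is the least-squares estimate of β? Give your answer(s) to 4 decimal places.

Forming MᵀM = [[4276, 504, 88]; [504, 88, 6]; [88, 6, 7]] and Mᵀw = [664, -24, 34]ᵀ gives MᵀM·[α, β, γ]ᵀ = Mᵀw.
Row-reducing yields α = 1236/2303, β = -39351/11515, γ = 11968/11515.

β = -3.4174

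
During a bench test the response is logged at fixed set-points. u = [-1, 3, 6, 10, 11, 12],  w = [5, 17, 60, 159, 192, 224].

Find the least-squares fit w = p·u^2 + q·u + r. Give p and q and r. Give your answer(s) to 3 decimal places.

Sums needed: Σu^2·u^2 = 46755, Σu^2·u = 4301, Σu^2 = 411, Σu·u = 411, Σu = 41, Σ1 = 6.
For Mᵀw: Σu^2·w = 73706, Σu·w = 6796, Σw = 657.
So MᵀM·[p, q, r]ᵀ = Mᵀw: [[46755, 4301, 411]; [4301, 411, 41]; [411, 41, 6]]·[p, q, r]ᵀ = [73706, 6796, 657]ᵀ.
Inverting the 3×3 Gram matrix, [p, q, r]ᵀ = [187597/123684, 67371/206140, 520978/154605]ᵀ.

p = 1.517, q = 0.327, r = 3.370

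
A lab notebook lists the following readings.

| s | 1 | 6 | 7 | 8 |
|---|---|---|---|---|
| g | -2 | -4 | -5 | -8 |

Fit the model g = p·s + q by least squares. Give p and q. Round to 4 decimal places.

p = -0.7069, q = -0.8621

Forming XᵀX = [[150, 22]; [22, 4]] and Xᵀg = [-125, -19]ᵀ gives XᵀX·[p, q]ᵀ = Xᵀg.
Δ = 150·4 − 22² = 116.
p = ((-125)·4 − 22·(-19))/116 = -41/58; q = (150·(-19) − 22·(-125))/116 = -25/29.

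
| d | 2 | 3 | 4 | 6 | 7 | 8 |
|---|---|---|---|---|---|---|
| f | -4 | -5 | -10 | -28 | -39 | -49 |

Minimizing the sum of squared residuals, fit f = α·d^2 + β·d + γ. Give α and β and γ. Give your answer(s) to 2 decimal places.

α = -0.93, β = 1.44, γ = -2.02

Setting ∂/∂α … = 0 gives: 8146·α + 1170·β + 178·γ = -6276;  1170·α + 178·β + 30·γ = -896;  178·α + 30·β + 6·γ = -135.
Solving the 3×3 system (Gaussian elimination) gives α = -183/196, β = 283/196, γ = -99/49.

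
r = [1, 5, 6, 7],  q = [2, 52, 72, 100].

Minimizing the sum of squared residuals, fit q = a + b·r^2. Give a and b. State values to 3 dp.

a = 0.174, b = 2.030

Compute the Gram sums: Σ1 = 4, Σr^2 = 111, Σr^2·r^2 = 4323.
Right-hand side: Σq = 226, Σr^2·q = 8794.
Δ = 4·4323 − 111² = 4971.
a = (226·4323 − 111·8794)/4971 = 288/1657; b = (4·8794 − 111·226)/4971 = 10090/4971.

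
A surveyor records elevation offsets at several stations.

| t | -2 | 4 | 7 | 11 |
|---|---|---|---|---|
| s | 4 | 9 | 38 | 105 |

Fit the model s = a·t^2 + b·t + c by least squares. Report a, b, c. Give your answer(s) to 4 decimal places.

a = 0.9935, b = -1.1767, c = -2.3061

The normal system MᵀM·[a, b, c]ᵀ = Mᵀs is [[17314, 1730, 190]; [1730, 190, 20]; [190, 20, 4]]·[a, b, c]ᵀ = [14727, 1449, 156]ᵀ.
Solving the 3×3 system (Gaussian elimination) gives a = 1519/1529, b = -17991/15290, c = -3526/1529.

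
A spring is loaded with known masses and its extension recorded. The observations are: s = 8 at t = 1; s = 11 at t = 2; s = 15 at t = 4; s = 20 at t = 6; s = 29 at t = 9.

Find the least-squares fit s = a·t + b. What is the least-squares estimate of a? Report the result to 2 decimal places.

a = 2.57

Setting ∂/∂a … = 0 gives: 138·a + 22·b = 471;  22·a + 5·b = 83.
Determinant 138·5 − 22² = 206.
a = (471·5 − 22·83)/206 = 529/206; b = (138·83 − 22·471)/206 = 546/103.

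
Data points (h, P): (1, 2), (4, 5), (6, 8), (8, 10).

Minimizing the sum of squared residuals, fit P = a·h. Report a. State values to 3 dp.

a = 1.282

With design matrix A, AᵀA = [[117]] and AᵀP = [150]ᵀ.
Hence a = 150 / 117 ≈ 1.28205.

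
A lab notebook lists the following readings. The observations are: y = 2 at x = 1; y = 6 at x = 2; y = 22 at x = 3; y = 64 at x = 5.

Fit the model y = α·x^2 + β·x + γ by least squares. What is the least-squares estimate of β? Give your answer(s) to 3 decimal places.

Setting ∂/∂α … = 0 gives: 723·α + 161·β + 39·γ = 1824;  161·α + 39·β + 11·γ = 400;  39·α + 11·β + 4·γ = 94.
Inverting the 3×3 Gram matrix, [α, β, γ]ᵀ = [67/22, -279/110, 43/55]ᵀ.

β = -2.536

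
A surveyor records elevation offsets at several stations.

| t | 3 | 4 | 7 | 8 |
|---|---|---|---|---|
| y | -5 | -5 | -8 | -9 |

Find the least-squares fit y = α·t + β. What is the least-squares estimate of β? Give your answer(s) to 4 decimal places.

From the data, Σt·t = 138, Σt = 22, Σ1 = 4.
For Aᵀy: Σt·y = -163, Σy = -27.
So AᵀA·[α, β]ᵀ = Aᵀy: [[138, 22]; [22, 4]]·[α, β]ᵀ = [-163, -27]ᵀ.
det = 138·4 − 22² = 68.
α = ((-163)·4 − 22·(-27))/68 = -29/34; β = (138·(-27) − 22·(-163))/68 = -35/17.

β = -2.0588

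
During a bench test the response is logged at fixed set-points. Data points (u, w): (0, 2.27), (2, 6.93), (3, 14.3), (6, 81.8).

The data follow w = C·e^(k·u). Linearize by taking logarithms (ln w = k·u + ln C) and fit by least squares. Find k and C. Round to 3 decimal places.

Let Y = ln w. Fitting Y = k·u + ln C by least squares:
XᵀX = [[49.0000, 11.0000]; [11.0000, 4]], rhs = [38.2782, 9.8202]ᵀ  (here Σu = 11.0000, Σ(u)² = 49.0000, Σln w = 9.8202, Σu·ln w = 38.2782).
Solving (det = 75.0000): k = 0.60121, ln C = 0.80172, so C = exp(0.80172) = 2.22937.

k = 0.601, C = 2.229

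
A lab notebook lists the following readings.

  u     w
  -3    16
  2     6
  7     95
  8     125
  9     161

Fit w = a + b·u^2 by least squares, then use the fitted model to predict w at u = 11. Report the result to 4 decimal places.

ŵ = 239.9632

Sums needed: Σ1 = 5, Σu^2 = 207, Σu^2·u^2 = 13155.
Right-hand side: Σw = 403, Σu^2·w = 25864.
So AᵀA·[a, b]ᵀ = Aᵀw: [[5, 207]; [207, 13155]]·[a, b]ᵀ = [403, 25864]ᵀ.
det = 5·13155 − 207² = 22926.
a = (403·13155 − 207·25864)/22926 = -17461/7642; b = (5·25864 − 207·403)/22926 = 45899/22926.
At u = 11: ŵ = (-17461/7642)·(1) + (45899/22926)·(121) = 2750698/11463.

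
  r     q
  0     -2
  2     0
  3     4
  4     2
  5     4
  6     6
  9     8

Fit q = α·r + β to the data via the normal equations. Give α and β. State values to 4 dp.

MᵀM·[α, β]ᵀ = Mᵀq reads: 171·α + 29·β = 148;  29·α + 7·β = 22.
(Σr·r = 171, Σr = 29, Σ1 = 7, Σr·q = 148, Σq = 22.)
Determinant 171·7 − 29² = 356.
α = (148·7 − 29·22)/356 = 199/178; β = (171·22 − 29·148)/356 = -265/178.

α = 1.1180, β = -1.4888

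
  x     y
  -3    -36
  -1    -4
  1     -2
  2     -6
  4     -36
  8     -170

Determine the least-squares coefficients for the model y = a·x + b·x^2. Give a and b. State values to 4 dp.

a = 2.8426, b = -3.0091

MᵀM·[a, b]ᵀ = Mᵀy reads: 95·a + 557·b = -1406;  557·a + 4451·b = -11810.
(Σx·x = 95, Σx·x^2 = 557, Σx^2·x^2 = 4451, Σx·y = -1406, Σx^2·y = -11810.)
Δ = 95·4451 − 557² = 112596.
a = ((-1406)·4451 − 557·(-11810))/112596 = 26672/9383; b = (95·(-11810) − 557·(-1406))/112596 = -28234/9383.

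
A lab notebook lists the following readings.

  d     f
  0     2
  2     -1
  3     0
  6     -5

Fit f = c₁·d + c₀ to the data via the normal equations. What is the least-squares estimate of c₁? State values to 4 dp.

AᵀA·[c₁, c₀]ᵀ = Aᵀf reads: 49·c₁ + 11·c₀ = -32;  11·c₁ + 4·c₀ = -4.
det = 49·4 − 11² = 75.
c₁ = ((-32)·4 − 11·(-4))/75 = -28/25; c₀ = (49·(-4) − 11·(-32))/75 = 52/25.

c₁ = -1.1200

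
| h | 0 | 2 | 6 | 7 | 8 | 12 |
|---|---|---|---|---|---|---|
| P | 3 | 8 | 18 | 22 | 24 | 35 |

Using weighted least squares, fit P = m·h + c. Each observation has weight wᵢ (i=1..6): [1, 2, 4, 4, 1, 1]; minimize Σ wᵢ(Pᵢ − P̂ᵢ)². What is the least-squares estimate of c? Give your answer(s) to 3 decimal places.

c = 2.573

Normal-equation sums: Σwᵢ·h·h = 556, Σwᵢ·h = 76, Σwᵢ·1 = 13.
Moment sums: Σwᵢ·h·P = 1692, Σwᵢ·P = 238.
AᵀWA·[m, c]ᵀ = AᵀWP becomes [[556, 76]; [76, 13]]·[m, c]ᵀ = [1692, 238]ᵀ.
det = 556·13 − 76² = 1452.
m = (1692·13 − 76·238)/1452 = 977/363; c = (556·238 − 76·1692)/1452 = 934/363.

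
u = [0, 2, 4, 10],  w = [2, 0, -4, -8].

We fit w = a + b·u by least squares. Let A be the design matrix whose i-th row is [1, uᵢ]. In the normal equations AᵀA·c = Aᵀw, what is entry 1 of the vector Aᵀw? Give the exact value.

-10

Entry 1 ↔ basis 1, so (Aᵀw)_{1} = Σᵢ wᵢ = (1)·(2) + (1)·(0) + (1)·(-4) + (1)·(-8) = -10.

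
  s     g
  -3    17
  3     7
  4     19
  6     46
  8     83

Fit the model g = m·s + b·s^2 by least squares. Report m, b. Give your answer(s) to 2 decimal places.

m = -1.33, b = 1.47

From the data, Σs·s = 134, Σs·s^2 = 792, Σs^2·s^2 = 5810.
For Xᵀg: Σs·g = 986, Σs^2·g = 7488.
Eliminating b: 5810·(row 1) − 792·(row 2) gives 151276·m = 5810·986 − 792·7488 = -201836, so m = -50459/37819.
Then b = (7488 − 792·(-50459/37819))/5810 = 55620/37819.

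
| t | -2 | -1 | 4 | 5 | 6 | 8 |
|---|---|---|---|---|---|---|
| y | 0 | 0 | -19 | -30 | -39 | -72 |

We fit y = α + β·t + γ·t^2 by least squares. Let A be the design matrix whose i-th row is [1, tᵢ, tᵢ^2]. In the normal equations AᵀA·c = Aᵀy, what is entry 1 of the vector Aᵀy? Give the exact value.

Entry 1 ↔ basis 1, so (Aᵀy)_{1} = Σᵢ yᵢ = (1)·(0) + (1)·(0) + (1)·(-19) + (1)·(-30) + (1)·(-39) + (1)·(-72) = -160.

-160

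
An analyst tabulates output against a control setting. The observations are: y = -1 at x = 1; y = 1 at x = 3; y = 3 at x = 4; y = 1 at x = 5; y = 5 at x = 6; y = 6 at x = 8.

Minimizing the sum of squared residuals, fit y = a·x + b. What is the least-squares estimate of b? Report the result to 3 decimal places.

Compute the Gram sums: Σx·x = 151, Σx = 27, Σ1 = 6.
Moment sums: Σx·y = 97, Σy = 15.
Normal equations: [[151, 27]; [27, 6]]·[a, b]ᵀ = [97, 15]ᵀ.
det = 151·6 − 27² = 177.
a = (97·6 − 27·15)/177 = 1; b = (151·15 − 27·97)/177 = -2.

b = -2.000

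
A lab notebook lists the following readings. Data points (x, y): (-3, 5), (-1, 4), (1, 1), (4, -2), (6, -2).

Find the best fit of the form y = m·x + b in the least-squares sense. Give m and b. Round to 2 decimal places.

From the data, Σx·x = 63, Σx = 7, Σ1 = 5.
Right-hand side: Σx·y = -38, Σy = 6.
Normal equations: [[63, 7]; [7, 5]]·[m, b]ᵀ = [-38, 6]ᵀ.
Determinant 63·5 − 7² = 266.
m = ((-38)·5 − 7·6)/266 = -116/133; b = (63·6 − 7·(-38))/266 = 46/19.

m = -0.87, b = 2.42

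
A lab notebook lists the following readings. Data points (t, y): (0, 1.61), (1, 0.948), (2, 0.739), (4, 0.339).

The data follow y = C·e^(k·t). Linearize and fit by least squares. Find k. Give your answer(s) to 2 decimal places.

Let Y = ln y. Fitting Y = k·t + ln C by least squares:
Σt = 7.0000, Σ(t)² = 21.0000, Σln y = -0.9614, Σt·ln y = -4.9853.
Normal system: [[21.0000, 7.0000]; [7.0000, 4]]·[k, ln C]ᵀ = [-4.9853, -0.9614]ᵀ.
Δ = 21.0000·4 − (7.0000)² = 35.0000; k = (-4.9853·4 − 7.0000·-0.9614)/35.0000 = -0.37748, ln C = (21.0000·-0.9614 − 7.0000·-4.9853)/35.0000 = 0.42024.

k = -0.38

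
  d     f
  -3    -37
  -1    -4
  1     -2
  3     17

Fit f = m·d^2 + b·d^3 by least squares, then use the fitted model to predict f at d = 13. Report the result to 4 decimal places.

Sums needed: Σd^2·d^2 = 164, Σd^2·d^3 = 0, Σd^3·d^3 = 1460.
Right-hand side: Σd^2·f = -186, Σd^3·f = 1460.
Eliminating b: 1460·(row 1) − 0·(row 2) gives 239440·m = 1460·(-186) − 0·1460 = -271560, so m = -93/82.
Then b = (1460 − 0·(-93/82))/1460 = 1.
At d = 13: f̂ = (-93/82)·(169) + (1)·(2197) = 164437/82.

f̂ = 2005.3293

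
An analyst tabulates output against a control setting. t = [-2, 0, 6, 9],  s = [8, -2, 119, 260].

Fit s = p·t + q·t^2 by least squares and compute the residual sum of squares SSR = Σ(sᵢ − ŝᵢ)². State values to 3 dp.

Forming XᵀX = [[121, 937]; [937, 7873]] and Xᵀs = [3038, 25376]ᵀ gives XᵀX·[p, q]ᵀ = Xᵀs.
Δ = 121·7873 − 937² = 74664.
p = (3038·7873 − 937·25376)/74664 = 1381/732; q = (121·25376 − 937·3038)/74664 = 2195/732.
Residuals: -27/122, -2, -33/122, 8/61; SSR = 505/122.

SSR = 4.139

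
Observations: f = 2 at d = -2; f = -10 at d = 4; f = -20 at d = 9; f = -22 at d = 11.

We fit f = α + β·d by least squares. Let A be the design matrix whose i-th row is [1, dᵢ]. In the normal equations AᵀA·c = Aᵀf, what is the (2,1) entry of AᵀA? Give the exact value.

Row 2 ↔ basis d, column 1 ↔ basis 1, so (AᵀA)_{2,1} = Σᵢ d = (-2)·(1) + (4)·(1) + (9)·(1) + (11)·(1) = 22.

22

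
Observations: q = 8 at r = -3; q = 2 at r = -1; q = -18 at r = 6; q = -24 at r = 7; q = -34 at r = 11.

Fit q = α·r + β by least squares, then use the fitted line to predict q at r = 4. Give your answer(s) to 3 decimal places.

Compute the Gram sums: Σr·r = 216, Σr = 20, Σ1 = 5.
Moment sums: Σr·q = -676, Σq = -66.
MᵀM·[α, β]ᵀ = Mᵀq becomes [[216, 20]; [20, 5]]·[α, β]ᵀ = [-676, -66]ᵀ.
Eliminating β: 5·(row 1) − 20·(row 2) gives 680·α = 5·(-676) − 20·(-66) = -2060, so α = -103/34.
Then β = ((-66) − 20·(-103/34))/5 = -92/85.
At r = 4: q̂ = (-103/34)·(4) + (-92/85)·(1) = -66/5.

q̂ = -13.200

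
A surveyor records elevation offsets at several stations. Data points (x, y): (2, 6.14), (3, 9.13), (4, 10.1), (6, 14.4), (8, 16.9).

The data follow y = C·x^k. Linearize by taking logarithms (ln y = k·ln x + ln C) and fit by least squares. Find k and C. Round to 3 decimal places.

k = 0.720, C = 3.861

With ln yᵢ as the transformed response and ln xᵢ as the regressor:
Σln x = 7.0493, Σ(ln x)² = 11.1437, Σln y = 11.8335, Σln x·ln y = 17.5517.
Equations: 11.1437·k + 7.0493·ln C = 17.5517;  7.0493·k + 5·ln C = 11.8335.
Δ = 11.1437·5 − (7.0493)² = 6.0265; k = (17.5517·5 − 7.0493·11.8335)/6.0265 = 0.72039, ln C = (11.1437·11.8335 − 7.0493·17.5517)/6.0265 = 1.35104, so C = exp(1.35104) = 3.86146.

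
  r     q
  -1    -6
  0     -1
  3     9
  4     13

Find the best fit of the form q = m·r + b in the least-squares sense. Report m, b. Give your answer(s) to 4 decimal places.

m = 3.6765, b = -1.7647

Entries of MᵀM: Σr·r = 26, Σr = 6, Σ1 = 4.
And Σr·q = 85, Σq = 15.
MᵀM·[m, b]ᵀ = Mᵀq becomes [[26, 6]; [6, 4]]·[m, b]ᵀ = [85, 15]ᵀ.
Determinant 26·4 − 6² = 68.
m = (85·4 − 6·15)/68 = 125/34; b = (26·15 − 6·85)/68 = -30/17.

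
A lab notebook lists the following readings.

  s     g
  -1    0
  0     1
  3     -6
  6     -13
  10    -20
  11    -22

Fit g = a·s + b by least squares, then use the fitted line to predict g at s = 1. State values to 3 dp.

Normal-equation sums: Σs·s = 267, Σs = 29, Σ1 = 6.
Moment sums: Σs·g = -538, Σg = -60.
So AᵀA·[a, b]ᵀ = Aᵀg: [[267, 29]; [29, 6]]·[a, b]ᵀ = [-538, -60]ᵀ.
Eliminating b: 6·(row 1) − 29·(row 2) gives 761·a = 6·(-538) − 29·(-60) = -1488, so a = -1488/761.
Then b = ((-60) − 29·(-1488/761))/6 = -418/761.
At s = 1: ĝ = (-1488/761)·(1) + (-418/761)·(1) = -1906/761.

ĝ = -2.505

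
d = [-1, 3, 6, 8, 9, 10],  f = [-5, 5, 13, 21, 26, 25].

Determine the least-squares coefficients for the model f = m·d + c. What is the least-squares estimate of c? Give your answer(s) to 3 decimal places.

The normal equations are: 291·m + 35·c = 750;  35·m + 6·c = 85.
(Σd·d = 291, Σd = 35, Σ1 = 6, Σd·f = 750, Σf = 85.)
Δ = 291·6 − 35² = 521.
m = (750·6 − 35·85)/521 = 1525/521; c = (291·85 − 35·750)/521 = -1515/521.

c = -2.908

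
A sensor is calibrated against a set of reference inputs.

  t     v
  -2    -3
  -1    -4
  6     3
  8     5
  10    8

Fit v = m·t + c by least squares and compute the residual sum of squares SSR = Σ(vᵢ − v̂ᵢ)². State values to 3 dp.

With design matrix X, XᵀX = [[205, 21]; [21, 5]] and Xᵀv = [148, 9]ᵀ.
Δ = 205·5 − 21² = 584.
m = (148·5 − 21·9)/584 = 551/584; c = (205·9 − 21·148)/584 = -1263/584.
Residuals: 613/584, -261/292, -291/584, -225/584, 425/584; SSR = 1651/584.

SSR = 2.827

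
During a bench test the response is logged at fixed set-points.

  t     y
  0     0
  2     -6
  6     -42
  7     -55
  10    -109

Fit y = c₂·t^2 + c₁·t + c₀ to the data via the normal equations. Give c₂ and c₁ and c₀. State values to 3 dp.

c₂ = -0.990, c₁ = -0.990, c₀ = -0.036

With design matrix A, AᵀA = [[13713, 1567, 189]; [1567, 189, 25]; [189, 25, 5]] and Aᵀy = [-15131, -1739, -212]ᵀ.
Row-reducing yields c₂ = -82939/83798, c₁ = -82981/83798, c₀ = -138/3809.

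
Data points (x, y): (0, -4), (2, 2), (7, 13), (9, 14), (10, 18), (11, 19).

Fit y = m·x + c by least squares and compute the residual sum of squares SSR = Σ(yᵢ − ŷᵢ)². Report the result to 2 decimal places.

AᵀA·[m, c]ᵀ = Aᵀy reads: 355·m + 39·c = 610;  39·m + 6·c = 62.
Eliminating c: 6·(row 1) − 39·(row 2) gives 609·m = 6·610 − 39·62 = 1242, so m = 414/203.
Then c = (62 − 39·(414/203))/6 = -1780/609.
Residuals: -656/609, 514/609, 1003/609, -872/609, 46/87, -311/609; SSR = 4370/609.

SSR = 7.18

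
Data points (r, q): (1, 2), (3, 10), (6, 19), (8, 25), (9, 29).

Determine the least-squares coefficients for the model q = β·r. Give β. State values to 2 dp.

β = 3.18

Entries of XᵀX: Σr·r = 191.
And Σr·q = 607.
β = 607/191 = 3.17801.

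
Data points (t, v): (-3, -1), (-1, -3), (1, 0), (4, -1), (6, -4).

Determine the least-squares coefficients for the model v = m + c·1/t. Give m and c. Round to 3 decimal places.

m = -1.819, c = 1.167

Normal-equation sums: Σ1 = 5, Σ1/t = 1/12, Σ1/t·1/t = 317/144.
And Σv = -9, Σ1/t·v = 29/12.
So XᵀX·[m, c]ᵀ = Xᵀv: [[5, 1/12]; [1/12, 317/144]]·[m, c]ᵀ = [-9, 29/12]ᵀ.
Determinant 5·(317/144) − (1/12)² = 11.
m = ((-9)·(317/144) − (1/12)·(29/12))/11 = -131/72; c = (5·(29/12) − (1/12)·(-9))/11 = 7/6.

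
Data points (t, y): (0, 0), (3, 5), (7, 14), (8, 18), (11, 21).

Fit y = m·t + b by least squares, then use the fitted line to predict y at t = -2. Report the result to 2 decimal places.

Sums needed: Σt·t = 243, Σt = 29, Σ1 = 5.
For Aᵀy: Σt·y = 488, Σy = 58.
So AᵀA·[m, b]ᵀ = Aᵀy: [[243, 29]; [29, 5]]·[m, b]ᵀ = [488, 58]ᵀ.
Eliminating b: 5·(row 1) − 29·(row 2) gives 374·m = 5·488 − 29·58 = 758, so m = 379/187.
Then b = (58 − 29·(379/187))/5 = -29/187.
At t = -2: ŷ = (379/187)·(-2) + (-29/187)·(1) = -787/187.

ŷ = -4.21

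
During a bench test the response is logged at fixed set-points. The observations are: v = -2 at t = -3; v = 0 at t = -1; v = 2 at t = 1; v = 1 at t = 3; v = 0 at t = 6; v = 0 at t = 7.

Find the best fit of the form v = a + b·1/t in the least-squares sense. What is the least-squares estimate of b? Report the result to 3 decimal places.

The normal system XᵀX·[a, b]ᵀ = Xᵀv is [[6, 13/42]; [13/42, 445/196]]·[a, b]ᵀ = [1, 3]ᵀ.
Eliminating b: (445/196)·(row 1) − (13/42)·(row 2) gives (23861/1764)·a = (445/196)·1 − (13/42)·3 = 263/196, so a = 2367/23861.
Then b = (3 − (13/42)·(2367/23861))/(445/196) = 31206/23861.

b = 1.308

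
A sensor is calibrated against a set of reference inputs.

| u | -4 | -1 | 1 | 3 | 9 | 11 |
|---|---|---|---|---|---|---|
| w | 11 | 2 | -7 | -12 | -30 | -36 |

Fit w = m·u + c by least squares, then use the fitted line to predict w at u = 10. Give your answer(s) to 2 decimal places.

ŵ = -33.33

Setting ∂/∂m … = 0 gives: 229·m + 19·c = -755;  19·m + 6·c = -72.
(Σu·u = 229, Σu = 19, Σ1 = 6, Σu·w = -755, Σw = -72.)
Eliminating c: 6·(row 1) − 19·(row 2) gives 1013·m = 6·(-755) − 19·(-72) = -3162, so m = -3162/1013.
Then c = ((-72) − 19·(-3162/1013))/6 = -2143/1013.
At u = 10: ŵ = (-3162/1013)·(10) + (-2143/1013)·(1) = -33763/1013.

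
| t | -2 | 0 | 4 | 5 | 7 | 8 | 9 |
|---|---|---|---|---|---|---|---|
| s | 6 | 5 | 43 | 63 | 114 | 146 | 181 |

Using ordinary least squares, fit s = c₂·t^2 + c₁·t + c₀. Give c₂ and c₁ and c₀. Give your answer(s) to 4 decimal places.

c₂ = 1.9396, c₁ = 2.2452, c₀ = 3.5467

The normal system MᵀM·[c₂, c₁, c₀]ᵀ = Mᵀs is [[13955, 1765, 239]; [1765, 239, 31]; [239, 31, 7]]·[c₂, c₁, c₀]ᵀ = [31878, 4070, 558]ᵀ.
Solving the 3×3 system (Gaussian elimination) gives c₂ = 306092/157809, c₁ = 354308/157809, c₀ = 186566/52603.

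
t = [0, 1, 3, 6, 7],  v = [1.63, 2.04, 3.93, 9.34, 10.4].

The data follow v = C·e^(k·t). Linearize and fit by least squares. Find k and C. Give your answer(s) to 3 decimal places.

k = 0.277, C = 1.626

Let Y = ln v. Fitting Y = k·t + ln C by least squares:
XᵀX = [[95.0000, 17.0000]; [17.0000, 5]], rhs = [34.6173, 7.1463]ᵀ  (here Σt = 17.0000, Σ(t)² = 95.0000, Σln v = 7.1463, Σt·ln v = 34.6173).
Δ = 95.0000·5 − (17.0000)² = 186.0000; k = (34.6173·5 − 17.0000·7.1463)/186.0000 = 0.27742, ln C = (95.0000·7.1463 − 17.0000·34.6173)/186.0000 = 0.48603, so C = exp(0.48603) = 1.62585.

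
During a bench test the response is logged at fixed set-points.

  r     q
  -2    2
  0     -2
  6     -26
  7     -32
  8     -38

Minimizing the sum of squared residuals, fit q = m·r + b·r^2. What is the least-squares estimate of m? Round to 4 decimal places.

Compute the Gram sums: Σr·r = 153, Σr·r^2 = 1063, Σr^2·r^2 = 7809.
For Xᵀq: Σr·q = -688, Σr^2·q = -4928.
Normal equations: [[153, 1063]; [1063, 7809]]·[m, b]ᵀ = [-688, -4928]ᵀ.
Determinant 153·7809 − 1063² = 64808.
m = ((-688)·7809 − 1063·(-4928))/64808 = -16766/8101; b = (153·(-4928) − 1063·(-688))/64808 = -2830/8101.

m = -2.0696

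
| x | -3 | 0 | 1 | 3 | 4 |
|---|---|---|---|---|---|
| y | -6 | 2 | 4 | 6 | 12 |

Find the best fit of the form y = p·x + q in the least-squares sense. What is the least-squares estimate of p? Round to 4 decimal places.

Normal-equation sums: Σx·x = 35, Σx = 5, Σ1 = 5.
Moment sums: Σx·y = 88, Σy = 18.
So MᵀM·[p, q]ᵀ = Mᵀy: [[35, 5]; [5, 5]]·[p, q]ᵀ = [88, 18]ᵀ.
Eliminating q: 5·(row 1) − 5·(row 2) gives 150·p = 5·88 − 5·18 = 350, so p = 7/3.
Then q = (18 − 5·(7/3))/5 = 19/15.

p = 2.3333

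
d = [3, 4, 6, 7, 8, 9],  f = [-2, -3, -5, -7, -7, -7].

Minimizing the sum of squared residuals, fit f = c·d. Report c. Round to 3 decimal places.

c = -0.847

XᵀX·[c]ᵀ = Xᵀf reads: 255·c = -216.
c = (-216)/255 = -0.847059.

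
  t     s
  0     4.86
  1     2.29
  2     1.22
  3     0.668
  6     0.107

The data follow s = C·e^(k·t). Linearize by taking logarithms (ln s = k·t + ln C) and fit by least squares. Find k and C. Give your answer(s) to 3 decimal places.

With ln sᵢ as the transformed response and tᵢ as the regressor:
Sums: Σt = 12.0000, Σ(t)² = 50.0000, Σln s = -0.0300, Σt·ln s = -13.3937.
Normal system: [[50.0000, 12.0000]; [12.0000, 5]]·[k, ln C]ᵀ = [-13.3937, -0.0300]ᵀ.
Slope k = (n·Σt·ln s − Σt·Σln s)/(n·Σ(t)² − (Σt)²) = (5·-13.3937 − 12.0000·-0.0300)/106.0000 = -0.62839; ln C = (Σln s − k·Σt)/n = 1.50214, so C = exp(1.50214) = 4.49129.

k = -0.628, C = 4.491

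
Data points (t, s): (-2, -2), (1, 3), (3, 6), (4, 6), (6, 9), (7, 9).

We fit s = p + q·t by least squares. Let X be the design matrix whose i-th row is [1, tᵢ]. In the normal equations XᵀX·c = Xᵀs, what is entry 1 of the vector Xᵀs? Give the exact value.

31

Entry 1 ↔ basis 1, so (Xᵀs)_{1} = Σᵢ sᵢ = (1)·(-2) + (1)·(3) + (1)·(6) + (1)·(6) + (1)·(9) + (1)·(9) = 31.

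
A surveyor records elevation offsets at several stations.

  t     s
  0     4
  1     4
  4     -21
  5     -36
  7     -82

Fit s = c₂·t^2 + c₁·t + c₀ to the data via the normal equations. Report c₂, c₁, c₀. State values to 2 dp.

From the data, Σt^2·t^2 = 3283, Σt^2·t = 533, Σt^2 = 91, Σt·t = 91, Σt = 17, Σ1 = 5.
Right-hand side: Σt^2·s = -5250, Σt·s = -834, Σs = -131.
Normal equations: [[3283, 533, 91]; [533, 91, 17]; [91, 17, 5]]·[c₂, c₁, c₀]ᵀ = [-5250, -834, -131]ᵀ.
Row-reducing yields c₂ = -181/88, c₁ = 189/88, c₀ = 173/44.

c₂ = -2.06, c₁ = 2.15, c₀ = 3.93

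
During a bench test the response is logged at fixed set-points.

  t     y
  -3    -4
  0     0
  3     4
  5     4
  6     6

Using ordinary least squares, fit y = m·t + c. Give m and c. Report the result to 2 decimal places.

AᵀA·[m, c]ᵀ = Aᵀy reads: 79·m + 11·c = 80;  11·m + 5·c = 10.
(Σt·t = 79, Σt = 11, Σ1 = 5, Σt·y = 80, Σy = 10.)
Δ = 79·5 − 11² = 274.
m = (80·5 − 11·10)/274 = 145/137; c = (79·10 − 11·80)/274 = -45/137.

m = 1.06, c = -0.33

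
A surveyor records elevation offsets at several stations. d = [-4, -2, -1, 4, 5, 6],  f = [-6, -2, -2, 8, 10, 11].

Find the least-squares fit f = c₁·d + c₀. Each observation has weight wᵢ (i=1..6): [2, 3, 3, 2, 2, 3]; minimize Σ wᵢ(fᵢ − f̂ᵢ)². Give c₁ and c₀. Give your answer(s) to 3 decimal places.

The normal equations are: 237·c₁ + 19·c₀ = 428;  19·c₁ + 15·c₀ = 45.
Δ = 237·15 − 19² = 3194.
c₁ = (428·15 − 19·45)/3194 = 5565/3194; c₀ = (237·45 − 19·428)/3194 = 2533/3194.

c₁ = 1.742, c₀ = 0.793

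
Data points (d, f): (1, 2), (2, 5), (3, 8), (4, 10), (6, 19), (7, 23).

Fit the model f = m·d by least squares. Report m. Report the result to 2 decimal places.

m = 3.05

Forming XᵀX = [[115]] and Xᵀf = [351]ᵀ gives XᵀX·[m]ᵀ = Xᵀf.
Hence m = 351 / 115 ≈ 3.05217.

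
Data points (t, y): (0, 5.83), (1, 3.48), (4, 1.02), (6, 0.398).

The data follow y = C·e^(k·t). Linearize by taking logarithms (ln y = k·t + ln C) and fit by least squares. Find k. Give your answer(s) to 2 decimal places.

Taking logs, ln y = k·t + ln C, so regress ln y on t.
AᵀA = [[53.0000, 11.0000]; [11.0000, 4]], rhs = [-4.2016, 2.1085]ᵀ  (here Σt = 11.0000, Σ(t)² = 53.0000, Σln y = 2.1085, Σt·ln y = -4.2016).
Δ = 53.0000·4 − (11.0000)² = 91.0000; k = (-4.2016·4 − 11.0000·2.1085)/91.0000 = -0.43956, ln C = (53.0000·2.1085 − 11.0000·-4.2016)/91.0000 = 1.73594.

k = -0.44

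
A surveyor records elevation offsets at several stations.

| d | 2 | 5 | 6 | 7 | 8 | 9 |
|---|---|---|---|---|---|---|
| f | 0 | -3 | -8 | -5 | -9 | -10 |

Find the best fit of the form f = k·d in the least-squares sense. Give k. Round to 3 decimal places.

k = -1.004

Setting ∂/∂k … = 0 gives: 259·k = -260.
k = (-260)/259 = -1.00386.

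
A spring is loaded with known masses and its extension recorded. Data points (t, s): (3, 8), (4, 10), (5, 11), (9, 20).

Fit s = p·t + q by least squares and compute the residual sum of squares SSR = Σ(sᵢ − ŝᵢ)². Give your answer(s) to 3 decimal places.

With design matrix A, AᵀA = [[131, 21]; [21, 4]] and Aᵀs = [299, 49]ᵀ.
Eliminating q: 4·(row 1) − 21·(row 2) gives 83·p = 4·299 − 21·49 = 167, so p = 167/83.
Then q = (49 − 21·(167/83))/4 = 140/83.
Residuals: 23/83, 22/83, -62/83, 17/83; SSR = 62/83.

SSR = 0.747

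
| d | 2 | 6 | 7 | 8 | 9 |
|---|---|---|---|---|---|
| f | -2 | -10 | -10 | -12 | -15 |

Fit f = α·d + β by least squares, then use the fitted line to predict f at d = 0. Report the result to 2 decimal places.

From the data, Σd·d = 234, Σd = 32, Σ1 = 5.
And Σd·f = -365, Σf = -49.
MᵀM·[α, β]ᵀ = Mᵀf becomes [[234, 32]; [32, 5]]·[α, β]ᵀ = [-365, -49]ᵀ.
Determinant 234·5 − 32² = 146.
α = ((-365)·5 − 32·(-49))/146 = -257/146; β = (234·(-49) − 32·(-365))/146 = 107/73.
At d = 0: f̂ = (-257/146)·(0) + (107/73)·(1) = 107/73.

f̂ = 1.47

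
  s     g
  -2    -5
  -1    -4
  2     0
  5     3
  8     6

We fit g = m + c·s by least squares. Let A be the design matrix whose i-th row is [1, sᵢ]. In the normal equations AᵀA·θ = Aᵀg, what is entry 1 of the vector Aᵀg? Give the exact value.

Entry 1 ↔ basis 1, so (Aᵀg)_{1} = Σᵢ gᵢ = (1)·(-5) + (1)·(-4) + (1)·(0) + (1)·(3) + (1)·(6) = 0.

0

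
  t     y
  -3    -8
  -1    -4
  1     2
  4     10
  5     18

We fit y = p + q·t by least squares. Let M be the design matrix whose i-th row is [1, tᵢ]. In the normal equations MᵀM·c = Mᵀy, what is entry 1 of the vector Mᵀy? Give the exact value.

18

Entry 1 ↔ basis 1, so (Mᵀy)_{1} = Σᵢ yᵢ = (1)·(-8) + (1)·(-4) + (1)·(2) + (1)·(10) + (1)·(18) = 18.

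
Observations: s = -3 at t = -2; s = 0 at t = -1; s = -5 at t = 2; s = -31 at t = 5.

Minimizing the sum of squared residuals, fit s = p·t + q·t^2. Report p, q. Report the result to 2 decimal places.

Sums needed: Σt·t = 34, Σt·t^2 = 124, Σt^2·t^2 = 658.
Right-hand side: Σt·s = -159, Σt^2·s = -807.
MᵀM·[p, q]ᵀ = Mᵀs becomes [[34, 124]; [124, 658]]·[p, q]ᵀ = [-159, -807]ᵀ.
Δ = 34·658 − 124² = 6996.
p = ((-159)·658 − 124·(-807))/6996 = -69/106; q = (34·(-807) − 124·(-159))/6996 = -117/106.

p = -0.65, q = -1.10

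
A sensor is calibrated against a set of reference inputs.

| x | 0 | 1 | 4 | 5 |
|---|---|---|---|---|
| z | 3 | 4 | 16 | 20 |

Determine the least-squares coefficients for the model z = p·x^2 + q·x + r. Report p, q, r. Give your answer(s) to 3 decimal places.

p = 0.375, q = 1.684, r = 2.603

Compute the Gram sums: Σx^2·x^2 = 882, Σx^2·x = 190, Σx^2 = 42, Σx·x = 42, Σx = 10, Σ1 = 4.
Moment sums: Σx^2·z = 760, Σx·z = 168, Σz = 43.
Row-reducing yields p = 3/8, q = 229/136, r = 177/68.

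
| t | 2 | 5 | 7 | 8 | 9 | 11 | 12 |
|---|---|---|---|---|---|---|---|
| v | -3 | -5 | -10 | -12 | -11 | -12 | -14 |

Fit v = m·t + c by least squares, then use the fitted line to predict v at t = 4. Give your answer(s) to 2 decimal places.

Compute the Gram sums: Σt·t = 488, Σt = 54, Σ1 = 7.
Right-hand side: Σt·v = -596, Σv = -67.
Eliminating c: 7·(row 1) − 54·(row 2) gives 500·m = 7·(-596) − 54·(-67) = -554, so m = -277/250.
Then c = ((-67) − 54·(-277/250))/7 = -128/125.
At t = 4: v̂ = (-277/250)·(4) + (-128/125)·(1) = -682/125.

v̂ = -5.46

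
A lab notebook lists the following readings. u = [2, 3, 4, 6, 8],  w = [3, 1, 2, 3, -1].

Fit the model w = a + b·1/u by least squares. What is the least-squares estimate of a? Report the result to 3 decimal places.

a = 0.027

Sums needed: Σ1 = 5, Σ1/u = 11/8, Σ1/u·1/u = 269/576.
Moment sums: Σw = 8, Σ1/u·w = 65/24.
Normal equations: [[5, 11/8]; [11/8, 269/576]]·[a, b]ᵀ = [8, 65/24]ᵀ.
Δ = 5·(269/576) − (11/8)² = 4/9.
a = (8·(269/576) − (11/8)·(65/24))/(4/9) = 7/256; b = (5·(65/24) − (11/8)·8)/(4/9) = 183/32.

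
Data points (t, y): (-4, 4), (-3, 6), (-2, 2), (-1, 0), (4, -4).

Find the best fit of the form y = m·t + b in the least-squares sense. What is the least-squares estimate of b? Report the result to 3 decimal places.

The normal system MᵀM·[m, b]ᵀ = Mᵀy is [[46, -6]; [-6, 5]]·[m, b]ᵀ = [-54, 8]ᵀ.
Eliminating b: 5·(row 1) − (-6)·(row 2) gives 194·m = 5·(-54) − (-6)·8 = -222, so m = -111/97.
Then b = (8 − (-6)·(-111/97))/5 = 22/97.

b = 0.227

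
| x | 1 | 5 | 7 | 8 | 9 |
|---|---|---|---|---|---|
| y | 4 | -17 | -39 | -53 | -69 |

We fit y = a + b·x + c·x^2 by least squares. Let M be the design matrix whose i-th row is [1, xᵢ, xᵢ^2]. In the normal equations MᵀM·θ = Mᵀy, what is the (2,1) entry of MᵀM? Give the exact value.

30

Row 2 ↔ basis x, column 1 ↔ basis 1, so (MᵀM)_{2,1} = Σᵢ x = (1)·(1) + (5)·(1) + (7)·(1) + (8)·(1) + (9)·(1) = 30.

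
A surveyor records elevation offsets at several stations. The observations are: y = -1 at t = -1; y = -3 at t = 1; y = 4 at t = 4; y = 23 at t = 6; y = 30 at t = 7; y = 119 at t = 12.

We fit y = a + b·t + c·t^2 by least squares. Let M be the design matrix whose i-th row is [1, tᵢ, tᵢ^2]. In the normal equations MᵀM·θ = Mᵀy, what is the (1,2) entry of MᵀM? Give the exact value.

29

Row 1 ↔ basis 1, column 2 ↔ basis t, so (MᵀM)_{1,2} = Σᵢ t = (1)·(-1) + (1)·(1) + (1)·(4) + (1)·(6) + (1)·(7) + (1)·(12) = 29.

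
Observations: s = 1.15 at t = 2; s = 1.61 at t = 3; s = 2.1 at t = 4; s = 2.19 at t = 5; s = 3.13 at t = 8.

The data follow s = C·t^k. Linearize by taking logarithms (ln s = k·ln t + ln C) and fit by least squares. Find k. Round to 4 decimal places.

k = 0.7087

Let Y = ln s. Fitting Y = k·ln t + ln C by least squares:
Σln t = 6.8669, Σ(ln t)² = 10.5236, Σln s = 3.2829, Σln t·ln s = 5.2830.
Equations: 10.5236·k + 6.8669·ln C = 5.2830;  6.8669·k + 5·ln C = 3.2829.
Δ = 10.5236·5 − (6.8669)² = 5.4631; k = (5.2830·5 − 6.8669·3.2829)/5.4631 = 0.70868, ln C = (10.5236·3.2829 − 6.8669·5.2830)/5.4631 = -0.31672.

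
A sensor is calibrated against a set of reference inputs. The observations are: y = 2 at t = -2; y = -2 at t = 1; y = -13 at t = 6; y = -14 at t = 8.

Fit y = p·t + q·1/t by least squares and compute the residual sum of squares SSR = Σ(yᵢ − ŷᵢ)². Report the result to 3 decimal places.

The normal equations are: 105·p + 4·q = -196;  4·p + (745/576)·q = -83/12.
Determinant 105·(745/576) − 4² = 23003/192.
p = ((-196)·(745/576) − 4·(-83/12))/(23003/192) = -130084/69009; q = (105·(-83/12) − 4·(-196))/(23003/192) = 11088/23003.
Residuals: -105518/69009, -41198/69009, -40719/23003, 70388/69009; SSR = 473969/69009.

SSR = 6.868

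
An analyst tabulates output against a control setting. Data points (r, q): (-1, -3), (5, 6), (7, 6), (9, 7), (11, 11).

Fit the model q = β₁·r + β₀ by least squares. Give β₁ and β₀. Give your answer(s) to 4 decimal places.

MᵀM·[β₁, β₀]ᵀ = Mᵀq reads: 277·β₁ + 31·β₀ = 259;  31·β₁ + 5·β₀ = 27.
(Σr·r = 277, Σr = 31, Σ1 = 5, Σr·q = 259, Σq = 27.)
Eliminating β₀: 5·(row 1) − 31·(row 2) gives 424·β₁ = 5·259 − 31·27 = 458, so β₁ = 229/212.
Then β₀ = (27 − 31·(229/212))/5 = -275/212.

β₁ = 1.0802, β₀ = -1.2972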